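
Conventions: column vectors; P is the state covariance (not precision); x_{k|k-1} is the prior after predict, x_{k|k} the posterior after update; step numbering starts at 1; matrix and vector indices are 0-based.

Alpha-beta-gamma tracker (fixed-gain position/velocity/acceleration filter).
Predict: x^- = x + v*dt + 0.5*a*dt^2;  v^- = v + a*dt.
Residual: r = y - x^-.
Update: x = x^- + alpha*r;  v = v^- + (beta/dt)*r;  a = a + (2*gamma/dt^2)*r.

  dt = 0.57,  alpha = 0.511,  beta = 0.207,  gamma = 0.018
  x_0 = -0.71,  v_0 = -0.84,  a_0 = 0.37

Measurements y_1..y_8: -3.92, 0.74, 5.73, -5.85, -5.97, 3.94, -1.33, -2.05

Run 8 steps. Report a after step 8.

step 1: x_pred=-1.1287  r=-2.7913  x^+=-2.5551  v^+=-1.6428  a^+=0.0607
step 2: x_pred=-3.4816  r=4.2216  x^+=-1.3244  v^+=-0.0751  a^+=0.5285
step 3: x_pred=-1.2813  r=7.0113  x^+=2.3015  v^+=2.7724  a^+=1.3054
step 4: x_pred=4.0938  r=-9.9438  x^+=-0.9875  v^+=-0.0947  a^+=0.2035
step 5: x_pred=-1.0084  r=-4.9616  x^+=-3.5438  v^+=-1.7806  a^+=-0.3462
step 6: x_pred=-4.6150  r=8.5550  x^+=-0.2434  v^+=1.1289  a^+=0.6017
step 7: x_pred=0.4978  r=-1.8278  x^+=-0.4362  v^+=0.8081  a^+=0.3992
step 8: x_pred=0.0893  r=-2.1393  x^+=-1.0039  v^+=0.2587  a^+=0.1621

a_post = 0.1621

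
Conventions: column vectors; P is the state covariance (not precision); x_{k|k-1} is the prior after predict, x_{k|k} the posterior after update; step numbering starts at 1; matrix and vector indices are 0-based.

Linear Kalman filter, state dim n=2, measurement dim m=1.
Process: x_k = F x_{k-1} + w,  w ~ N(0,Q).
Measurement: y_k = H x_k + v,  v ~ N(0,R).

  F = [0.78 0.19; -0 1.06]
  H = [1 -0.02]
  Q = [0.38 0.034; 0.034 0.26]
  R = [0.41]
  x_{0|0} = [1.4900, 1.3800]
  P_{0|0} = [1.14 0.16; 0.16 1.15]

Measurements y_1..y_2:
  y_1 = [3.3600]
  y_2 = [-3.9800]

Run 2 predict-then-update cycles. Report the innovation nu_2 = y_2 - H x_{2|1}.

innov = [-6.5524]

step 1: x^-=[1.4244, 1.4628]  P^-=[1.1625 0.3979; 0.3979 1.5521]  S=[1.5572]  K=[0.7414; 0.2356]  nu=[1.9649]  x^+=[2.8812, 1.9257]  P^+=[0.3065 0.1259; 0.1259 1.4657]
step 2: x^-=[2.6132, 2.0412]  P^-=[0.6567 0.4333; 0.4333 1.9069]  S=[1.0501]  K=[0.6171; 0.3763]  nu=[-6.5524]  x^+=[-1.4303, -0.4244]  P^+=[0.2568 0.1894; 0.1894 1.7582]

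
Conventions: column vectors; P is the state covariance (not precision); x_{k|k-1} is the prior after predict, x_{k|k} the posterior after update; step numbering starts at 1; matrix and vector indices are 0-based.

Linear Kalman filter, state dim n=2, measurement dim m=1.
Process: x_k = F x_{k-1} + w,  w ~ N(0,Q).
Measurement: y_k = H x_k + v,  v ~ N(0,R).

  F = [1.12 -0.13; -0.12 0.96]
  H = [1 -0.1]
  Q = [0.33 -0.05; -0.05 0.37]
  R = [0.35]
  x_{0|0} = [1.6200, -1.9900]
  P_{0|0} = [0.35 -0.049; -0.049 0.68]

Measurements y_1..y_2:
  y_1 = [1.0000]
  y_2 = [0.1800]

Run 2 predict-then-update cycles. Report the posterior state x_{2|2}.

x_post = [0.5717, -1.3314]

step 1: x^-=[2.0731, -2.1048]  P^-=[0.7948 -0.2354; -0.2354 1.0130]  S=[1.2020]  K=[0.6808; -0.2801]  nu=[-1.2836]  x^+=[1.1992, -1.7453]  P^+=[0.2377 -0.0062; -0.0062 0.9187]
step 2: x^-=[1.5700, -1.8194]  P^-=[0.6455 -0.2033; -0.2033 1.2215]  S=[1.0483]  K=[0.6351; -0.3105]  nu=[-1.5720]  x^+=[0.5717, -1.3314]  P^+=[0.2226 0.0034; 0.0034 1.1205]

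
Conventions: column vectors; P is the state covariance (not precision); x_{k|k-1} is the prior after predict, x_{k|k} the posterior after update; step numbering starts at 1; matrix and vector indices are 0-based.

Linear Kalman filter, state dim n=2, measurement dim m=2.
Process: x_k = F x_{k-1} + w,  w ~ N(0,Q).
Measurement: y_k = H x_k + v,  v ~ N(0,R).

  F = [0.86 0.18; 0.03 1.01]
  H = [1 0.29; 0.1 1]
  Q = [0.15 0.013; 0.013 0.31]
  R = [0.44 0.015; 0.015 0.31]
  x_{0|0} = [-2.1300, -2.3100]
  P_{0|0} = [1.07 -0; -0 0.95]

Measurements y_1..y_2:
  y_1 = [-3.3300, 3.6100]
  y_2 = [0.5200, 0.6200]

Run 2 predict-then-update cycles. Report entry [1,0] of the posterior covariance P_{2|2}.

step 1: x^-=[-2.2476, -2.3970]  P^-=[0.9722 0.2133; 0.2133 1.2801]  S=[1.6435 0.7029; 0.7029 1.6424]  K=[0.6711 -0.0982; 0.0205 0.7836]  nu=[-0.3873, 6.2318]  x^+=[-3.1192, 2.4780]  P^+=[0.3087 -0.0512; -0.0512 0.2483]
step 2: x^-=[-2.2365, 2.4092]  P^-=[0.3705 0.0213; 0.0213 0.5605]  S=[0.8700 0.2365; 0.2365 0.8785]  K=[0.4477 -0.0541; 0.0402 0.6297]  nu=[2.0578, -1.5656]  x^+=[-1.2306, 1.5061]  P^+=[0.2050 -0.0306; -0.0306 0.1989]

P_post[1,0] = -0.0306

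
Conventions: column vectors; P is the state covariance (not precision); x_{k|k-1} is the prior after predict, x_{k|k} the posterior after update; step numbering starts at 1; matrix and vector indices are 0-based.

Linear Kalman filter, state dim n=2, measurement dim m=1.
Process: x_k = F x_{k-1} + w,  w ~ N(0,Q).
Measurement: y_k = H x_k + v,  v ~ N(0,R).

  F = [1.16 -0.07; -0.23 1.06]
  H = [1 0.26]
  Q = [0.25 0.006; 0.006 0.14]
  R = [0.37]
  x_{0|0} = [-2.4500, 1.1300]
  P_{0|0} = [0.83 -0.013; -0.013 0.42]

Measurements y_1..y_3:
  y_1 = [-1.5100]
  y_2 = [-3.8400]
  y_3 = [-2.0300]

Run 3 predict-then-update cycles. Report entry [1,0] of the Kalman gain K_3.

step 1: x^-=[-2.9211, 1.7613]  P^-=[1.3710 -0.2628; -0.2628 0.6622]  S=[1.6491]  K=[0.7899; -0.0550]  nu=[0.9532]  x^+=[-2.1682, 1.7089]  P^+=[0.3420 -0.1912; -0.1912 0.6572]
step 2: x^-=[-2.6347, 2.3101]  P^-=[0.7444 -0.3722; -0.3722 0.9897]  S=[0.9878]  K=[0.6557; -0.1163]  nu=[-1.8059]  x^+=[-3.8188, 2.5201]  P^+=[0.3198 -0.2969; -0.2969 0.9764]
step 3: x^-=[-4.6062, 3.5496]  P^-=[0.7333 -0.5216; -0.5216 1.3987]  S=[0.9266]  K=[0.6450; -0.1704]  nu=[1.6533]  x^+=[-3.5398, 3.2679]  P^+=[0.3478 -0.4197; -0.4197 1.3718]

K[1,0] = -0.1704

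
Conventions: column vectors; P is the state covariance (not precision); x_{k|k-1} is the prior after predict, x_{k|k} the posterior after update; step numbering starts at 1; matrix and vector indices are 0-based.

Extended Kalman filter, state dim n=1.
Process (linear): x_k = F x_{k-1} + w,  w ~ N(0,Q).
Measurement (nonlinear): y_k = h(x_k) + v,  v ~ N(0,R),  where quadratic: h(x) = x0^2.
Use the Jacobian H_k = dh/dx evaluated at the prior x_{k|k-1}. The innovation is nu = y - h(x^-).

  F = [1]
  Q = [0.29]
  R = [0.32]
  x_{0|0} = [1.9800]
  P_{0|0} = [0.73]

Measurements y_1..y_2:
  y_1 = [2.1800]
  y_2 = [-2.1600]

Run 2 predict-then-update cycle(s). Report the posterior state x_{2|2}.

step 1: x^-=[1.9800]  P^-=[1.0200]  H_jac=[3.9600]  S=[16.3152]  K=[0.2476]  nu=[-1.7404]  x^+=[1.5491]  P^+=[0.0200]
step 2: x^-=[1.5491]  P^-=[0.3100]  H_jac=[3.0983]  S=[3.2958]  K=[0.2914]  nu=[-4.5598]  x^+=[0.2203]  P^+=[0.0301]

x_post = [0.2203]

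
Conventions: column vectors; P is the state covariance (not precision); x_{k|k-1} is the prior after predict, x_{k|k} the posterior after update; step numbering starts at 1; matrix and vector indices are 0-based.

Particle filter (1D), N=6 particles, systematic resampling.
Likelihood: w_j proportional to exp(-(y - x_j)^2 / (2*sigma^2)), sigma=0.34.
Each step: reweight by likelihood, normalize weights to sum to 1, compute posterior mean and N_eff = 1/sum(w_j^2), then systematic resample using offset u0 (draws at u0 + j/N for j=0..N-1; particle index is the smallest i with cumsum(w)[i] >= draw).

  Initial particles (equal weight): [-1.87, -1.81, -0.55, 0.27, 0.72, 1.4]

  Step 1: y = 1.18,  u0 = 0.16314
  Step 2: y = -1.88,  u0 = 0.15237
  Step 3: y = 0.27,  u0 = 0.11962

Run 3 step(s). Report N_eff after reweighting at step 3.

N_eff = 6.0000

step 1: w=[0.0000, 0.0000, 0.0000, 0.0225, 0.3231, 0.6545]  mean=1.1549  Neff=1.8755  idx=[4, 4, 5, 5, 5, 5]
step 2: w=[0.5000, 0.5000, 0.0000, 0.0000, 0.0000, 0.0000]  mean=0.7200  Neff=2.0000  idx=[0, 0, 0, 1, 1, 1]
step 3: w=[0.1667, 0.1667, 0.1667, 0.1667, 0.1667, 0.1667]  mean=0.7200  Neff=6.0000  idx=[0, 1, 2, 3, 4, 5]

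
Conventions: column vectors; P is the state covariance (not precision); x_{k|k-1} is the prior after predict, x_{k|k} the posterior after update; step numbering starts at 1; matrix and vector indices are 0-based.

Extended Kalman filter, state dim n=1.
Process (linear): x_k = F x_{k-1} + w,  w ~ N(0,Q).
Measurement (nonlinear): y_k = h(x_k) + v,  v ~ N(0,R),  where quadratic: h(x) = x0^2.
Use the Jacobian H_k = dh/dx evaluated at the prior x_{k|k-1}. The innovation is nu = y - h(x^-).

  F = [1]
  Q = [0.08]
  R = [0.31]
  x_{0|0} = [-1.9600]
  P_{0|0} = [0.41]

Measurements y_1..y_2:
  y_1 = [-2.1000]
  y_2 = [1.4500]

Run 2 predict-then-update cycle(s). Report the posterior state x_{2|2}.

step 1: x^-=[-1.9600]  P^-=[0.4900]  H_jac=[-3.9200]  S=[7.8395]  K=[-0.2450]  nu=[-5.9416]  x^+=[-0.5042]  P^+=[0.0194]
step 2: x^-=[-0.5042]  P^-=[0.0994]  H_jac=[-1.0084]  S=[0.4111]  K=[-0.2438]  nu=[1.1958]  x^+=[-0.7957]  P^+=[0.0749]

x_post = [-0.7957]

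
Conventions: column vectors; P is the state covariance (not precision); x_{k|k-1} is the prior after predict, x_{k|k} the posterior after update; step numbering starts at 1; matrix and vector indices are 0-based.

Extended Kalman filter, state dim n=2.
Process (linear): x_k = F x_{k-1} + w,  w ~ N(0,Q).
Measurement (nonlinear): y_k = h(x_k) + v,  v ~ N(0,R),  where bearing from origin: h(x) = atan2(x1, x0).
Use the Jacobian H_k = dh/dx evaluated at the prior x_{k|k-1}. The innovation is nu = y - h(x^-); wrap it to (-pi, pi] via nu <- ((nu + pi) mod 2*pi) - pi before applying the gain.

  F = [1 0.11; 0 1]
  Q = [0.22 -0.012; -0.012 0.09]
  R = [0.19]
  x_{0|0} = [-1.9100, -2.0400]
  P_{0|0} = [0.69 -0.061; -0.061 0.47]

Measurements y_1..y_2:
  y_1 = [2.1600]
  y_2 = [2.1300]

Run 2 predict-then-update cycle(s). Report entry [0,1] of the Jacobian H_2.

step 1: x^-=[-2.1344, -2.0400]  P^-=[0.9023 -0.0213; -0.0213 0.5600]  H_jac=[0.2340 -0.2448]  S=[0.2754]  K=[0.7856; -0.5159]  nu=[-1.7444]  x^+=[-3.5047, -1.1400]  P^+=[0.7323 0.0903; 0.0903 0.4867]
step 2: x^-=[-3.6301, -1.1400]  P^-=[0.9781 0.1319; 0.1319 0.5767]  H_jac=[0.0787 -0.2507]  S=[0.2271]  K=[0.1935; -0.5910]  nu=[-1.3159]  x^+=[-3.8848, -0.3624]  P^+=[0.9696 0.1578; 0.1578 0.4974]

H_jac[0,1] = -0.2507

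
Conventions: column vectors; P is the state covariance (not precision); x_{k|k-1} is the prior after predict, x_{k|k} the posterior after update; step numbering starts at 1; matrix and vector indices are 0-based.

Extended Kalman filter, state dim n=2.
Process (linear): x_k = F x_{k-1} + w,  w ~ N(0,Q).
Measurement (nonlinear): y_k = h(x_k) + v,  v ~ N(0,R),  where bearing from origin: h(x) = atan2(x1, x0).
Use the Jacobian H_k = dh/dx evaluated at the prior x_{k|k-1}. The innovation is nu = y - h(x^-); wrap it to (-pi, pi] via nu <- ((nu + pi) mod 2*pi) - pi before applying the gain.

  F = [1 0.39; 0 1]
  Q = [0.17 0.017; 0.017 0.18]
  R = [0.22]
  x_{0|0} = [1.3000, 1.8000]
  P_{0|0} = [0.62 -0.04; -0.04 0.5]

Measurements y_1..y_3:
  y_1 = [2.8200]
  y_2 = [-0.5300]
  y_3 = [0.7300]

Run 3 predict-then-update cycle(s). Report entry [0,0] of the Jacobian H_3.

H_jac[0,0] = -0.1102

step 1: x^-=[2.0020, 1.8000]  P^-=[0.8349 0.1720; 0.1720 0.6800]  H_jac=[-0.2483 0.2762]  S=[0.2998]  K=[-0.5331; 0.4841]  nu=[2.0877]  x^+=[0.8890, 2.8106]  P^+=[0.7496 0.2494; 0.2494 0.6098]
step 2: x^-=[1.9851, 2.8106]  P^-=[1.2069 0.5042; 0.5042 0.7898]  H_jac=[-0.2374 0.1677]  S=[0.2701]  K=[-0.7478; 0.0471]  nu=[-1.4859]  x^+=[3.0962, 2.7405]  P^+=[1.0559 0.5137; 0.5137 0.7892]
step 3: x^-=[4.1650, 2.7405]  P^-=[1.7466 0.8385; 0.8385 0.9692]  H_jac=[-0.1102 0.1676]  S=[0.2375]  K=[-0.2193; 0.2946]  nu=[0.1480]  x^+=[4.1326, 2.7841]  P^+=[1.7352 0.8538; 0.8538 0.9486]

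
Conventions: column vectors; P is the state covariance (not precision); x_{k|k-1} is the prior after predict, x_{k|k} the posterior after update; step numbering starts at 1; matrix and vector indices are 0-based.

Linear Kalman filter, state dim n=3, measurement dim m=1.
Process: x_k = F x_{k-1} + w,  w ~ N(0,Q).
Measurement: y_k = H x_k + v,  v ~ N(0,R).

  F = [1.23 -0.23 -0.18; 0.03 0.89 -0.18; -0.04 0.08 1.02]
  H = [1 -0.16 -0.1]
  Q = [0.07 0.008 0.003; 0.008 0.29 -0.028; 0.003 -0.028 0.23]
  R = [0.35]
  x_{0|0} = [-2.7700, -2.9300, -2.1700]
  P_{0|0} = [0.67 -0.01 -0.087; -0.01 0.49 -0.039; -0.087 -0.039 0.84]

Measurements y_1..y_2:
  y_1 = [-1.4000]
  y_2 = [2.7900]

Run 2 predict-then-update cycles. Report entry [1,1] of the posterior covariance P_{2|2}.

P_post[1,1] = 0.9440

step 1: x^-=[-2.3426, -2.3002, -2.3370]  P^-=[1.1777 -0.0269 -0.2943; -0.0269 0.7188 -0.1859; -0.2943 -0.1859 1.1089]  S=[1.6187]  K=[0.7484; -0.0762; -0.2320]  nu=[0.3409]  x^+=[-2.0875, -2.3262, -2.4161]  P^+=[0.2711 0.0654 -0.0133; 0.0654 0.7095 -0.2145; -0.0133 -0.2145 1.0218]
step 2: x^-=[-1.5977, -1.6980, -2.5670]  P^-=[0.5019 0.0055 -0.1674; 0.0055 0.9577 -0.3598; -0.1674 -0.3598 1.2638]  S=[0.9092]  K=[0.5694; -0.1229; -0.2598]  nu=[3.8593]  x^+=[0.5999, -2.1722, -3.5695]  P^+=[0.2071 0.0692 -0.0329; 0.0692 0.9440 -0.3888; -0.0329 -0.3888 1.2024]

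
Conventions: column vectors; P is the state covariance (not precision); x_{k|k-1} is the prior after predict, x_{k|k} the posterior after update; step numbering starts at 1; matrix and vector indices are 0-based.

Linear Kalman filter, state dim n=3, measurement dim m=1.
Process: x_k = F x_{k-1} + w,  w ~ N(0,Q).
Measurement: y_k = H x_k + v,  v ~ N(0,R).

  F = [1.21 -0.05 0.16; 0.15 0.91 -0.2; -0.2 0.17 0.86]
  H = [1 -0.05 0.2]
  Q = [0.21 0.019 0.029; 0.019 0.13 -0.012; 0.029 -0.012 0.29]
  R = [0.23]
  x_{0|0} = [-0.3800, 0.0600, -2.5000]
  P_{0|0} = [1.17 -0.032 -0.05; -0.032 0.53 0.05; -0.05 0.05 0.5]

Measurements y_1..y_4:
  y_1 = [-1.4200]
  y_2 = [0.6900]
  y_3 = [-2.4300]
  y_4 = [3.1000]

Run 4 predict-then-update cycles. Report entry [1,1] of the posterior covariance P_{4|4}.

step 1: x^-=[-0.8628, 0.4976, -2.0638]  P^-=[1.9208 0.1749 -0.2480; 0.1749 0.5913 -0.0171; -0.2480 -0.0171 0.7559]  S=[2.0662]  K=[0.9014; 0.0687; -0.0464]  nu=[-0.1196]  x^+=[-0.9706, 0.4894, -2.0582]  P^+=[0.2420 0.0470 -0.1615; 0.0470 0.5815 -0.0105; -0.1615 -0.0105 0.7515]
step 2: x^-=[-1.5282, 0.7114, -1.4928]  P^-=[0.5169 0.0974 -0.0837; 0.0974 0.6734 -0.1011; -0.0837 -0.1011 0.9215]  S=[0.7443]  K=[0.6655; 0.0584; 0.1420]  nu=[2.5523]  x^+=[0.1704, 0.8605, -1.1304]  P^+=[0.1873 0.0684 -0.1540; 0.0684 0.6709 -0.1072; -0.1540 -0.1072 0.9065]
step 3: x^-=[-0.0177, 1.0347, -0.8599]  P^-=[0.4429 0.0852 -0.0362; 0.0852 0.7930 -0.1868; -0.0362 -0.1868 1.0043]  S=[0.6958]  K=[0.6200; 0.0117; 0.2501]  nu=[-2.1885]  x^+=[-1.3747, 1.0090, -1.4073]  P^+=[0.1754 0.0801 -0.1441; 0.0801 0.7929 -0.1888; -0.1441 -0.1888 0.9608]
step 4: x^-=[-1.9390, 0.9934, -0.7638]  P^-=[0.4310 0.0737 -0.0130; 0.0737 0.9282 -0.2381; -0.0130 -0.2381 1.0194]  S=[0.6962]  K=[0.6099; -0.0293; 0.2912]  nu=[5.2414]  x^+=[1.2580, 0.8400, 0.7626]  P^+=[0.1719 0.0861 -0.1367; 0.0861 0.9276 -0.2322; -0.1367 -0.2322 0.9604]

P_post[1,1] = 0.9276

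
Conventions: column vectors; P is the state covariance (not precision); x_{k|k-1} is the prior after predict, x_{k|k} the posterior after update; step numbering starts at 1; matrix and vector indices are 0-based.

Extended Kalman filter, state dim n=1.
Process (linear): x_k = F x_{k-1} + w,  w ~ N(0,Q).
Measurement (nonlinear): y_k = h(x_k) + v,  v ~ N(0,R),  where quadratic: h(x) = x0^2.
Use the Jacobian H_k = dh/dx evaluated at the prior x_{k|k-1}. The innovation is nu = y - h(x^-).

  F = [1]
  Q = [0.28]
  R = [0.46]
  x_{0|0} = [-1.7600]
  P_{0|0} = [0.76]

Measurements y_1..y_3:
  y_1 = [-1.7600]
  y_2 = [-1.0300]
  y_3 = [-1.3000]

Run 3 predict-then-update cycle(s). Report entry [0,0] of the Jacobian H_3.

H_jac[0,0] = 0.0930

step 1: x^-=[-1.7600]  P^-=[1.0400]  H_jac=[-3.5200]  S=[13.3460]  K=[-0.2743]  nu=[-4.8576]  x^+=[-0.4276]  P^+=[0.0358]
step 2: x^-=[-0.4276]  P^-=[0.3158]  H_jac=[-0.8551]  S=[0.6910]  K=[-0.3909]  nu=[-1.2128]  x^+=[0.0465]  P^+=[0.2103]
step 3: x^-=[0.0465]  P^-=[0.4903]  H_jac=[0.0930]  S=[0.4642]  K=[0.0982]  nu=[-1.3022]  x^+=[-0.0814]  P^+=[0.4858]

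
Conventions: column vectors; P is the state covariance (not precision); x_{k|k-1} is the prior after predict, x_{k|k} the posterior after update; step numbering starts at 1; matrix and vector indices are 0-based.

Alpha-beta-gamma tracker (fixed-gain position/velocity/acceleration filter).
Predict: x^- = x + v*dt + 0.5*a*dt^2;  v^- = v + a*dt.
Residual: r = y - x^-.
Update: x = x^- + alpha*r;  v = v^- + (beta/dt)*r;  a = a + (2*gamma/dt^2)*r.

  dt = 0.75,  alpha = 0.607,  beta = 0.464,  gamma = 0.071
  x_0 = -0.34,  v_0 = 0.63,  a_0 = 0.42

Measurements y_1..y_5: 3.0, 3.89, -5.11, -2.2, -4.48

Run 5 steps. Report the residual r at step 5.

step 1: x_pred=0.2506  r=2.7494  x^+=1.9195  v^+=2.6459  a^+=1.1141
step 2: x_pred=4.2173  r=-0.3273  x^+=4.0186  v^+=3.2790  a^+=1.0314
step 3: x_pred=6.7680  r=-11.8780  x^+=-0.4420  v^+=-3.2959  a^+=-1.9671
step 4: x_pred=-3.4671  r=1.2671  x^+=-2.6980  v^+=-3.9873  a^+=-1.6472
step 5: x_pred=-6.1517  r=1.6717  x^+=-5.1370  v^+=-4.1885  a^+=-1.2252

resid = 1.6717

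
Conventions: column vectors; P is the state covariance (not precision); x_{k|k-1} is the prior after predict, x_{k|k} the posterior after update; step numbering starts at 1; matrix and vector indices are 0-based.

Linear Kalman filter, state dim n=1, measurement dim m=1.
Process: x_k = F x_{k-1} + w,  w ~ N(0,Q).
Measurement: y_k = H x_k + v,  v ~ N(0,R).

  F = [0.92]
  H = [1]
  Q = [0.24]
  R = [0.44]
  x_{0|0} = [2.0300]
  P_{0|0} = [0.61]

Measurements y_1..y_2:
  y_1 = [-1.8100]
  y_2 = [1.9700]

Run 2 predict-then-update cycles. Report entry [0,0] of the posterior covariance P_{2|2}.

step 1: x^-=[1.8676]  P^-=[0.7563]  S=[1.1963]  K=[0.6322]  nu=[-3.6776]  x^+=[-0.4574]  P^+=[0.2782]
step 2: x^-=[-0.4208]  P^-=[0.4754]  S=[0.9154]  K=[0.5194]  nu=[2.3908]  x^+=[0.8209]  P^+=[0.2285]

P_post[0,0] = 0.2285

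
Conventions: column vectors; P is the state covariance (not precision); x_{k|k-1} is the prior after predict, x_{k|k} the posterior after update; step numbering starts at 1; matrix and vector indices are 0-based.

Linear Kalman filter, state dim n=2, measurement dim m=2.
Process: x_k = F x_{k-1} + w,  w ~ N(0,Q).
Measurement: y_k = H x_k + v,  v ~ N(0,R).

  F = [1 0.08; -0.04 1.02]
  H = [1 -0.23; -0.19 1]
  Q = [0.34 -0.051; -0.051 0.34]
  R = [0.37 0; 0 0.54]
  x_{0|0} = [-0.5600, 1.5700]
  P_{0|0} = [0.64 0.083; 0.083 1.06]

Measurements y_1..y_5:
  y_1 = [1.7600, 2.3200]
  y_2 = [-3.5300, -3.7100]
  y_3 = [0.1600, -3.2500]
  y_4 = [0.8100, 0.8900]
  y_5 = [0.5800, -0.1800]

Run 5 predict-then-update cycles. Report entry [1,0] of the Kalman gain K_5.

K[1,0] = 0.0101

step 1: x^-=[-0.4344, 1.6238]  P^-=[1.0001 0.0943; 0.0943 1.4371]  S=[1.4027 -0.4221; -0.4221 1.9773]  K=[0.7298 0.1074; 0.0508 0.7286]  nu=[2.5679, 0.6137]  x^+=[1.5056, 2.2014]  P^+=[0.2963 0.1143; 0.1143 0.4151]
step 2: x^-=[1.6817, 2.1852]  P^-=[0.6573 0.0872; 0.0872 0.7631]  S=[1.0275 -0.2093; -0.2093 1.2936]  K=[0.6352 0.0737; 0.0327 0.5823]  nu=[-4.7091, -5.5757]  x^+=[-1.7201, -1.2159]  P^+=[0.2553 0.0883; 0.0883 0.3312]
step 3: x^-=[-1.8174, -1.1714]  P^-=[0.6116 0.0556; 0.0556 0.6778]  S=[0.9918 -0.2141; -0.2141 1.2188]  K=[0.6163 0.0585; 0.0177 0.5506]  nu=[1.7080, -2.4239]  x^+=[-0.9066, -2.4757]  P^+=[0.2461 0.0784; 0.0784 0.3122]
step 4: x^-=[-1.1047, -2.4890]  P^-=[0.6006 0.0443; 0.0443 0.6588]  S=[0.9851 -0.2194; -0.2194 1.2037]  K=[0.6113 0.0534; 0.0120 0.5425]  nu=[1.3422, 3.1691]  x^+=[-0.1149, -0.7535]  P^+=[0.2434 0.0751; 0.0751 0.3072]
step 5: x^-=[-0.1752, -0.7640]  P^-=[0.5974 0.0407; 0.0407 0.6539]  S=[0.9833 -0.2214; -0.2214 1.2000]  K=[0.6097 0.0518; 0.0101 0.5403]  nu=[0.5795, 0.5507]  x^+=[0.2067, -0.4606]  P^+=[0.2426 0.0741; 0.0741 0.3059]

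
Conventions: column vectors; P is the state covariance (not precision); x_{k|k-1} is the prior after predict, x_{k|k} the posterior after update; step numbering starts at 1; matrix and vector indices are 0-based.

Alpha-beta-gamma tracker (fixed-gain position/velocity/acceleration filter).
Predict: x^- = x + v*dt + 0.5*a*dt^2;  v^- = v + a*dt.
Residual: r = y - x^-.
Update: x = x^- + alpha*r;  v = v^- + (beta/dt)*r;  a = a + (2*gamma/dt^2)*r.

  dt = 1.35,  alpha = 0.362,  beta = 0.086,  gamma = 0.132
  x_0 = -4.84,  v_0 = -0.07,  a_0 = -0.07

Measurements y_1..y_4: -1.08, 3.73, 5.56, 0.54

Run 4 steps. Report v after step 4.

step 1: x_pred=-4.9983  r=3.9183  x^+=-3.5799  v^+=0.0851  a^+=0.4976
step 2: x_pred=-3.0115  r=6.7415  x^+=-0.5711  v^+=1.1863  a^+=1.4741
step 3: x_pred=2.3737  r=3.1863  x^+=3.5272  v^+=3.3794  a^+=1.9357
step 4: x_pred=9.8532  r=-9.3132  x^+=6.4818  v^+=5.3993  a^+=0.5866

v_post = 5.3993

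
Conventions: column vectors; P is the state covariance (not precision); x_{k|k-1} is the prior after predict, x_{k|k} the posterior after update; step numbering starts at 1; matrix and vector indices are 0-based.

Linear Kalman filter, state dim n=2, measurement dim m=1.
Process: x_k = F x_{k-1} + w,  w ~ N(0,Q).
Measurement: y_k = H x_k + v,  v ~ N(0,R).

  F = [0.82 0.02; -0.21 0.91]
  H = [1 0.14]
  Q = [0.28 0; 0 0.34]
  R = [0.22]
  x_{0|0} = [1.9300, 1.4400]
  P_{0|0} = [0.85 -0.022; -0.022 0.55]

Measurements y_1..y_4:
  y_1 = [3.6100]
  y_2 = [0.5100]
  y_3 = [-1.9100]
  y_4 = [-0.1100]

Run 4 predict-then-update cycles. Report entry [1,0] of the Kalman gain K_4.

step 1: x^-=[1.6114, 0.9051]  P^-=[0.8510 -0.1527; -0.1527 0.8413]  S=[1.0448]  K=[0.7941; -0.0334]  nu=[1.8719]  x^+=[3.0979, 0.8426]  P^+=[0.1922 -0.1250; -0.1250 0.8402]
step 2: x^-=[2.5571, 0.1162]  P^-=[0.4055 -0.1105; -0.1105 1.0920]  S=[0.6159]  K=[0.6332; 0.0687]  nu=[-2.0634]  x^+=[1.2506, -0.0257]  P^+=[0.1585 -0.1373; -0.1373 1.0891]
step 3: x^-=[1.0250, -0.2860]  P^-=[0.3825 -0.1094; -0.1094 1.3014]  S=[0.5974]  K=[0.6147; 0.1219]  nu=[-2.8949]  x^+=[-0.7545, -0.6388]  P^+=[0.1568 -0.1541; -0.1541 1.2925]
step 4: x^-=[-0.6315, -0.4228]  P^-=[0.3809 -0.1178; -0.1178 1.4761]  S=[0.5968]  K=[0.6106; 0.1488]  nu=[0.5806]  x^+=[-0.2769, -0.3364]  P^+=[0.1584 -0.1721; -0.1721 1.4629]

K[1,0] = 0.1488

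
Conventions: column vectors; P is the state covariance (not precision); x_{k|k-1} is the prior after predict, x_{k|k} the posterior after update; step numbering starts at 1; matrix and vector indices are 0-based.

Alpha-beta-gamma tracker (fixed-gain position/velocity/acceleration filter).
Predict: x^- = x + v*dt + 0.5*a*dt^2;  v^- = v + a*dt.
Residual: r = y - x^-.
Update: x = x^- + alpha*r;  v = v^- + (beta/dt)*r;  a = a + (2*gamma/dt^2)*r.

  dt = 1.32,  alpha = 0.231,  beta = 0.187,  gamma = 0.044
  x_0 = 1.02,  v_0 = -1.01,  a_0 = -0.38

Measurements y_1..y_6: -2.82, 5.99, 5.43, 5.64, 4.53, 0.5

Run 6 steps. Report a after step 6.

step 1: x_pred=-0.6443  r=-2.1757  x^+=-1.1469  v^+=-1.8198  a^+=-0.4899
step 2: x_pred=-3.9758  r=9.9658  x^+=-1.6737  v^+=-1.0547  a^+=0.0134
step 3: x_pred=-3.0542  r=8.4842  x^+=-1.0943  v^+=0.1650  a^+=0.4419
step 4: x_pred=-0.4915  r=6.1315  x^+=0.9249  v^+=1.6170  a^+=0.7516
step 5: x_pred=3.7141  r=0.8159  x^+=3.9026  v^+=2.7247  a^+=0.7928
step 6: x_pred=8.1898  r=-7.6898  x^+=6.4135  v^+=2.6818  a^+=0.4044

a_post = 0.4044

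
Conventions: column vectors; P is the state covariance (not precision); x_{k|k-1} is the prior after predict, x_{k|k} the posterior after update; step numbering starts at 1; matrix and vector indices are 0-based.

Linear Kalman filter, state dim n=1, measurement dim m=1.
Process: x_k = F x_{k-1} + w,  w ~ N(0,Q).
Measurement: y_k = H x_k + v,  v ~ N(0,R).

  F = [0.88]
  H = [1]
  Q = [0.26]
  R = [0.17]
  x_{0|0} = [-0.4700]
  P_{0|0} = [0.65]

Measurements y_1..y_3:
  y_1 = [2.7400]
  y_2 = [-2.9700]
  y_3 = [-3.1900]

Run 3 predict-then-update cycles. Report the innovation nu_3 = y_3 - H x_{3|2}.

innov = [-1.9330]

step 1: x^-=[-0.4136]  P^-=[0.7634]  S=[0.9334]  K=[0.8179]  nu=[3.1536]  x^+=[2.1656]  P^+=[0.1390]
step 2: x^-=[1.9057]  P^-=[0.3677]  S=[0.5377]  K=[0.6838]  nu=[-4.8757]  x^+=[-1.4284]  P^+=[0.1162]
step 3: x^-=[-1.2570]  P^-=[0.3500]  S=[0.5200]  K=[0.6731]  nu=[-1.9330]  x^+=[-2.5581]  P^+=[0.1144]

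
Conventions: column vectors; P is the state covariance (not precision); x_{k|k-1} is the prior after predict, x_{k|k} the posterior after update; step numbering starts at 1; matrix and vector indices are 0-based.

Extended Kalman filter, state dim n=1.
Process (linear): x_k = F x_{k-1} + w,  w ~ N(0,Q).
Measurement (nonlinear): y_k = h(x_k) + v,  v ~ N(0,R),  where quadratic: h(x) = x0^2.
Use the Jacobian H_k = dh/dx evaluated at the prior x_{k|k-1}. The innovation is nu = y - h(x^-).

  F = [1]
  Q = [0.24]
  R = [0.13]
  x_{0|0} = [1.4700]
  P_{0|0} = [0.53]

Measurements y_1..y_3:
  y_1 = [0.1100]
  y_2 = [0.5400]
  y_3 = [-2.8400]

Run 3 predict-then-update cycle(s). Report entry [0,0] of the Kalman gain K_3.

K[0,0] = 0.5563

step 1: x^-=[1.4700]  P^-=[0.7700]  H_jac=[2.9400]  S=[6.7856]  K=[0.3336]  nu=[-2.0509]  x^+=[0.7858]  P^+=[0.0148]
step 2: x^-=[0.7858]  P^-=[0.2548]  H_jac=[1.5716]  S=[0.7592]  K=[0.5274]  nu=[-0.0774]  x^+=[0.7449]  P^+=[0.0436]
step 3: x^-=[0.7449]  P^-=[0.2836]  H_jac=[1.4899]  S=[0.7596]  K=[0.5563]  nu=[-3.3949]  x^+=[-1.1437]  P^+=[0.0485]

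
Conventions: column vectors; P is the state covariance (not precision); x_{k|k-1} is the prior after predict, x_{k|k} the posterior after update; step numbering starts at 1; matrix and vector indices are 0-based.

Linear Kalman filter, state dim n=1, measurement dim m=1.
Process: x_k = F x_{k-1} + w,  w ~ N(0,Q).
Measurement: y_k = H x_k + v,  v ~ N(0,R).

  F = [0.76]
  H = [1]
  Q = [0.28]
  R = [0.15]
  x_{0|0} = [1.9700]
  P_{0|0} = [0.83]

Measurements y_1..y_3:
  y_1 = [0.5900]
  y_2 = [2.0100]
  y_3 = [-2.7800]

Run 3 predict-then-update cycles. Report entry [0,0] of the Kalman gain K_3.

K[0,0] = 0.6944

step 1: x^-=[1.4972]  P^-=[0.7594]  S=[0.9094]  K=[0.8351]  nu=[-0.9072]  x^+=[0.7396]  P^+=[0.1253]
step 2: x^-=[0.5621]  P^-=[0.3523]  S=[0.5023]  K=[0.7014]  nu=[1.4479]  x^+=[1.5777]  P^+=[0.1052]
step 3: x^-=[1.1990]  P^-=[0.3408]  S=[0.4908]  K=[0.6944]  nu=[-3.9790]  x^+=[-1.5638]  P^+=[0.1042]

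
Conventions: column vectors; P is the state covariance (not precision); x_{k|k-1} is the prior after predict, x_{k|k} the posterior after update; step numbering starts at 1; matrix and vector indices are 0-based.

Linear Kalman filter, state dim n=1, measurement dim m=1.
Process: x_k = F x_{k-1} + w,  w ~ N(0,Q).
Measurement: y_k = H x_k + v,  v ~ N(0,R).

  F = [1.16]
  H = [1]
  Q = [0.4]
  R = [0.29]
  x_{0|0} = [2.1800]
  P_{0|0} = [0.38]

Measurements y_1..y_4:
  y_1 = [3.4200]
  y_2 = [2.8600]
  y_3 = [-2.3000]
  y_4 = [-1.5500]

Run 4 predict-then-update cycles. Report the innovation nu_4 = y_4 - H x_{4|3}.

innov = [-0.9413]

step 1: x^-=[2.5288]  P^-=[0.9113]  S=[1.2013]  K=[0.7586]  nu=[0.8912]  x^+=[3.2049]  P^+=[0.2200]
step 2: x^-=[3.7176]  P^-=[0.6960]  S=[0.9860]  K=[0.7059]  nu=[-0.8576]  x^+=[3.1122]  P^+=[0.2047]
step 3: x^-=[3.6102]  P^-=[0.6755]  S=[0.9655]  K=[0.6996]  nu=[-5.9102]  x^+=[-0.5247]  P^+=[0.2029]
step 4: x^-=[-0.6087]  P^-=[0.6730]  S=[0.9630]  K=[0.6989]  nu=[-0.9413]  x^+=[-1.2665]  P^+=[0.2027]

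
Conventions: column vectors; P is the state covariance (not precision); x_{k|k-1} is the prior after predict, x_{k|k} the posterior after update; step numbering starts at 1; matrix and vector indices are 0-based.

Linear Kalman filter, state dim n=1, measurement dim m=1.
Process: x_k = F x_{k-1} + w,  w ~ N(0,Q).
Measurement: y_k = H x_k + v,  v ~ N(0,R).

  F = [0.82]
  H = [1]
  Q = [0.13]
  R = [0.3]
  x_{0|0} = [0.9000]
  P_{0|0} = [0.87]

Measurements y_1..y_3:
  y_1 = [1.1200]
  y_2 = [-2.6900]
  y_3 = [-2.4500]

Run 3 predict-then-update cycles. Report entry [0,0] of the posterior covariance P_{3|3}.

P_post[0,0] = 0.1289

step 1: x^-=[0.7380]  P^-=[0.7150]  S=[1.0150]  K=[0.7044]  nu=[0.3820]  x^+=[1.0071]  P^+=[0.2113]
step 2: x^-=[0.8258]  P^-=[0.2721]  S=[0.5721]  K=[0.4756]  nu=[-3.5158]  x^+=[-0.8464]  P^+=[0.1427]
step 3: x^-=[-0.6940]  P^-=[0.2259]  S=[0.5259]  K=[0.4296]  nu=[-1.7560]  x^+=[-1.4484]  P^+=[0.1289]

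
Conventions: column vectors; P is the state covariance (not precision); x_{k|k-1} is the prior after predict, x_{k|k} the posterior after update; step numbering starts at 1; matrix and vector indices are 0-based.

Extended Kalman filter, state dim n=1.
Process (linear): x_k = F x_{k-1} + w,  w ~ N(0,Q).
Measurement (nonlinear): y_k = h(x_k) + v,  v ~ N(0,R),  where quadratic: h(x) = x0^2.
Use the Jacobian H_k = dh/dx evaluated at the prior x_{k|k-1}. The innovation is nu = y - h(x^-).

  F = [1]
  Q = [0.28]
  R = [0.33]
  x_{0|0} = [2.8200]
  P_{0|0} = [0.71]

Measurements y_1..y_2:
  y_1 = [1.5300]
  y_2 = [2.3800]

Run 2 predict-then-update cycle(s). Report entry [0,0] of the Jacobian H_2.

H_jac[0,0] = 3.3862

step 1: x^-=[2.8200]  P^-=[0.9900]  H_jac=[5.6400]  S=[31.8215]  K=[0.1755]  nu=[-6.4224]  x^+=[1.6931]  P^+=[0.0103]
step 2: x^-=[1.6931]  P^-=[0.2903]  H_jac=[3.3862]  S=[3.6582]  K=[0.2687]  nu=[-0.4865]  x^+=[1.5624]  P^+=[0.0262]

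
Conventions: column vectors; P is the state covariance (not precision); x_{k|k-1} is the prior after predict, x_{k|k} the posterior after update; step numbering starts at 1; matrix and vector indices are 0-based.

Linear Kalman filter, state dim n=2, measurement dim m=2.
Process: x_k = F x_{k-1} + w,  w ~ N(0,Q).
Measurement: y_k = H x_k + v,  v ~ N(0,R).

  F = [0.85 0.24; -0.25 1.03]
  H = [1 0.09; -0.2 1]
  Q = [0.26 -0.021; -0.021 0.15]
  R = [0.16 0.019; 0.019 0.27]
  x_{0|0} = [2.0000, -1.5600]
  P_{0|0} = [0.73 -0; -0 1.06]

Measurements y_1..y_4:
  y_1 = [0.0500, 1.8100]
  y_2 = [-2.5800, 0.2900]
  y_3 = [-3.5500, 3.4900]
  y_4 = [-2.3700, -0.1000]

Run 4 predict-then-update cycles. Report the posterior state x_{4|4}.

step 1: x^-=[1.3256, -2.1068]  P^-=[0.8485 0.0859; 0.0859 1.3202]  S=[1.0346 0.0525; 0.0525 1.5898]  K=[0.8316 -0.0802; 0.1566 0.8145]  nu=[-1.0860, 4.1819]  x^+=[0.0873, 1.1292]  P^+=[0.1297 0.0201; 0.0201 0.2269]
step 2: x^-=[0.3452, 1.1412]  P^-=[0.3750 0.0239; 0.0239 0.3885]  S=[0.5424 0.0024; 0.0024 0.6639]  K=[0.6956 -0.0795; 0.1059 0.5775]  nu=[-3.0279, -0.7822]  x^+=[-1.6989, 0.3687]  P^+=[0.1086 0.0135; 0.0135 0.1606]
step 3: x^-=[-1.3556, 0.8045]  P^-=[0.3532 0.0066; 0.0066 0.3203]  S=[0.5170 -0.0163; -0.0163 0.6018]  K=[0.6816 -0.0879; 0.0854 0.5323]  nu=[-2.2668, 2.4144]  x^+=[-3.1128, 1.8963]  P^+=[0.1064 0.0105; 0.0105 0.1475]
step 4: x^-=[-2.1908, 2.7314]  P^-=[0.3497 0.0014; 0.0014 0.3077]  S=[0.5124 -0.0219; -0.0219 0.5911]  K=[0.6788 -0.0908; 0.0791 0.5230]  nu=[-0.4250, -3.2696]  x^+=[-2.1823, 0.9879]  P^+=[0.1060 0.0096; 0.0096 0.1446]

x_post = [-2.1823, 0.9879]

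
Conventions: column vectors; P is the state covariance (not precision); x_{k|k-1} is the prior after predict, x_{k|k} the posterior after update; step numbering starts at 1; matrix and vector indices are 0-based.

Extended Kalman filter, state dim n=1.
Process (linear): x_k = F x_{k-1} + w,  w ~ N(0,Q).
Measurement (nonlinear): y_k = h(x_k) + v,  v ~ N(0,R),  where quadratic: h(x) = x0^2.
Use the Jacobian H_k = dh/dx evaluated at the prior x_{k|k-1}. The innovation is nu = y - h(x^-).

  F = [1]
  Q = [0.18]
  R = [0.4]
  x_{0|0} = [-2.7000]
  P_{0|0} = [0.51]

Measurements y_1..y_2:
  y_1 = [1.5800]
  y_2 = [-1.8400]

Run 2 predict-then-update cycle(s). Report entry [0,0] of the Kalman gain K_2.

step 1: x^-=[-2.7000]  P^-=[0.6900]  H_jac=[-5.4000]  S=[20.5204]  K=[-0.1816]  nu=[-5.7100]  x^+=[-1.6632]  P^+=[0.0135]
step 2: x^-=[-1.6632]  P^-=[0.1935]  H_jac=[-3.3264]  S=[2.5405]  K=[-0.2533]  nu=[-4.6062]  x^+=[-0.4965]  P^+=[0.0305]

K[0,0] = -0.2533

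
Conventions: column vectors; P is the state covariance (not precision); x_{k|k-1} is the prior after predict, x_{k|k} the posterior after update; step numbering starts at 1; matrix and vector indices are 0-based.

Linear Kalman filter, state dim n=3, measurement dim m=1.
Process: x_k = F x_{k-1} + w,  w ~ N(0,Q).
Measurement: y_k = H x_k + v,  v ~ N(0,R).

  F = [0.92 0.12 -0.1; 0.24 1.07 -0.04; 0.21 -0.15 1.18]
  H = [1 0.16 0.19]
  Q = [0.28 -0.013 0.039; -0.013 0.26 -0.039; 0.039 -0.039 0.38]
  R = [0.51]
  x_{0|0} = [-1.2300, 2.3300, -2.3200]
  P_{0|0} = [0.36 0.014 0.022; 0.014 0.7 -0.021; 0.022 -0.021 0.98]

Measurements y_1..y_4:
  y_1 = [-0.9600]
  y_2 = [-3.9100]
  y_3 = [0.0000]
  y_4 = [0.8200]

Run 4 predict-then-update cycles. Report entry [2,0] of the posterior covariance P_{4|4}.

P_post[2,0] = -1.1062

step 1: x^-=[-0.6200, 2.2907, -3.3454]  P^-=[0.6041 0.1755 -0.0011; 0.1755 1.0923 -0.1974; -0.0011 -0.1974 1.7936]  S=[1.2506]  K=[0.5054; 0.2501; 0.2463]  nu=[-0.0709]  x^+=[-0.6558, 2.2730, -3.3629]  P^+=[0.2847 0.0174 -0.1568; 0.0174 1.0141 -0.2745; -0.1568 -0.2745 1.7177]
step 2: x^-=[0.0057, 2.4092, -4.4468]  P^-=[0.5921 0.2448 -0.3388; 0.2448 1.4756 -0.6565; -0.3388 -0.6565 2.8255]  S=[1.1515]  K=[0.4923; 0.3093; 0.0807]  nu=[-3.4563]  x^+=[-1.6958, 1.3401, -4.7259]  P^+=[0.3130 0.0695 -0.3846; 0.0695 1.3655 -0.6852; -0.3846 -0.6852 2.8180]
step 3: x^-=[-0.9267, 1.2159, -6.1337]  P^-=[0.6953 0.4131 -0.7822; 0.4131 1.9476 -1.3372; -0.7822 -1.3372 4.3959]  S=[1.1675]  K=[0.5249; 0.4031; -0.1379]  nu=[1.8975]  x^+=[0.0693, 1.9808, -6.3953]  P^+=[0.3737 0.1661 -0.6977; 0.1661 1.7579 -1.2724; -0.6977 -1.2724 4.3737]
step 4: x^-=[0.9410, 2.3919, -7.8290]  P^-=[0.8609 0.6657 -1.3973; 0.6657 2.5087 -2.2833; -1.3973 -2.2833 6.6201]  S=[1.2173]  K=[0.5766; 0.5202; -0.4147]  nu=[0.9838]  x^+=[1.5083, 2.9037, -8.2370]  P^+=[0.4562 0.3005 -1.1062; 0.3005 2.1793 -2.0207; -1.1062 -2.0207 6.4108]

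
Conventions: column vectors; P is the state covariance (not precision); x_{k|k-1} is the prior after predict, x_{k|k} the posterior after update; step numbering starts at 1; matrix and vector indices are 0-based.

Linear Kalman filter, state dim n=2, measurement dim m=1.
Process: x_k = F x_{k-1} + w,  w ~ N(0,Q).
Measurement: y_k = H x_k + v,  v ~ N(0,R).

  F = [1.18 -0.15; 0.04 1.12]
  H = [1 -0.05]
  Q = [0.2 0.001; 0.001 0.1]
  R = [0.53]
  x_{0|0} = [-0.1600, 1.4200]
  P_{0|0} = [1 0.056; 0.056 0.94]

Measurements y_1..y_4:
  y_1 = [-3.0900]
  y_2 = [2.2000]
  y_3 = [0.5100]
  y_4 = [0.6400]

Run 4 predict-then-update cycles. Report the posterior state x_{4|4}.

x_post = [0.4874, 0.7382]

step 1: x^-=[-0.4018, 1.5840]  P^-=[1.5937 -0.0360; -0.0360 1.2858]  S=[2.1305]  K=[0.7489; -0.0471]  nu=[-2.6090]  x^+=[-2.3556, 1.7069]  P^+=[0.3989 0.0391; 0.0391 1.2810]
step 2: x^-=[-3.0357, 1.8175]  P^-=[0.7704 -0.1440; -0.1440 1.7111]  S=[1.3190]  K=[0.5895; -0.1740]  nu=[5.3266]  x^+=[0.1043, 0.8907]  P^+=[0.3120 -0.0087; -0.0087 1.6711]
step 3: x^-=[-0.0106, 1.0017]  P^-=[0.6751 -0.2764; -0.2764 2.1960]  S=[1.2382]  K=[0.5564; -0.3119]  nu=[0.5706]  x^+=[0.3069, 0.8237]  P^+=[0.2918 -0.0615; -0.0615 2.0755]
step 4: x^-=[0.2386, 0.9348]  P^-=[0.6748 -0.4149; -0.4149 2.6985]  S=[1.2530]  K=[0.5551; -0.4388]  nu=[0.4481]  x^+=[0.4874, 0.7382]  P^+=[0.2887 -0.1097; -0.1097 2.4572]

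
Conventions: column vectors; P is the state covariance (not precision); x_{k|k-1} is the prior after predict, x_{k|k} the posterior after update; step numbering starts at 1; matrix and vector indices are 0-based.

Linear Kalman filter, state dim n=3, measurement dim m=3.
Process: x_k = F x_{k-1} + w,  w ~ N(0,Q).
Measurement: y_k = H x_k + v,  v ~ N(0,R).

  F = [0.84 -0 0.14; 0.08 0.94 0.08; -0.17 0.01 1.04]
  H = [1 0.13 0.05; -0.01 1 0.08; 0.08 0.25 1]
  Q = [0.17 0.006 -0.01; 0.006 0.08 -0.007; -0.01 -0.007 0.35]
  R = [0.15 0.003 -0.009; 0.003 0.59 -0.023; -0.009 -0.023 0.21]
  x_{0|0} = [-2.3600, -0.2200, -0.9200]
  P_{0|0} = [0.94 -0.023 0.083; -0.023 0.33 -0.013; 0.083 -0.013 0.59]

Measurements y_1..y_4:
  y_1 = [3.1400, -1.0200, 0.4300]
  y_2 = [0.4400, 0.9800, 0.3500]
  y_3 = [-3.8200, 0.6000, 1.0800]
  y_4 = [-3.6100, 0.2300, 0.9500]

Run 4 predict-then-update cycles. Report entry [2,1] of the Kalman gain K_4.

K[2,1] = -0.0250

step 1: x^-=[-2.1112, -0.4692, -0.5578]  P^-=[0.8643 0.0624 0.0120; 0.0624 0.3770 0.0291; 0.0120 0.0291 0.9858]  S=[1.0410 0.1124 0.1541; 0.1124 0.9768 0.1839; 0.1541 0.1839 1.2439]  K=[0.8459 -0.0372 -0.0215; 0.0622 0.3730 0.0403; -0.0537 -0.0361 0.8111]  nu=[5.3401, -0.5273, 1.2740]  x^+=[2.3981, -0.2823, 0.2079]  P^+=[0.1300 -0.0162 -0.0176; -0.0162 0.2236 -0.0553; -0.0176 -0.0553 0.1869]
step 2: x^-=[2.0435, -0.0569, -0.1943]  P^-=[0.2612 -0.0046 -0.0165; -0.0046 0.2686 -0.0438; -0.0165 -0.0438 0.5610]  S=[0.4137 0.0290 0.0246; 0.0290 0.8553 0.0438; 0.0246 0.0438 0.7648]  K=[0.6309 -0.0306 -0.0144; 0.0457 0.3079 0.0109; -0.0264 -0.0346 0.7204]  nu=[-1.5864, 1.0728, 0.3950]  x^+=[1.0041, 0.2052, 0.0951]  P^+=[0.0971 -0.0139 -0.0123; -0.0139 0.1854 -0.0505; -0.0123 -0.0505 0.1659]
step 3: x^-=[0.8567, 0.2809, -0.0698]  P^-=[0.2389 -0.0042 -0.0103; -0.0042 0.2357 -0.0408; -0.0103 -0.0408 0.5356]  S=[0.3915 0.0259 0.0273; 0.0259 0.8227 0.0367; 0.0273 0.0367 0.7397]  K=[0.6100 -0.0277 -0.0107; 0.0431 0.2808 0.0086; -0.0192 -0.0285 0.7114]  nu=[-4.7098, 0.3333, 1.0110]  x^+=[-2.0360, 0.1799, 0.7303]  P^+=[0.0937 -0.0124 -0.0115; -0.0124 0.1692 -0.0464; -0.0115 -0.0464 0.1627]
step 4: x^-=[-1.6080, 0.0647, 1.1075]  P^-=[0.2366 -0.0027 -0.0096; -0.0027 0.2222 -0.0373; -0.0096 -0.0373 0.5319]  S=[0.3895 0.0259 0.0281; 0.0259 0.8097 0.0367; 0.0281 0.0367 0.7370]  K=[0.6077 -0.0262 -0.0101; 0.0438 0.2689 0.0094; -0.0184 -0.0250 0.7099]  nu=[-2.0658, 0.0607, -0.0450]  x^+=[-2.8646, -0.0100, 1.1119]  P^+=[0.0933 -0.0116 -0.0116; -0.0116 0.1620 -0.0442; -0.0116 -0.0442 0.1618]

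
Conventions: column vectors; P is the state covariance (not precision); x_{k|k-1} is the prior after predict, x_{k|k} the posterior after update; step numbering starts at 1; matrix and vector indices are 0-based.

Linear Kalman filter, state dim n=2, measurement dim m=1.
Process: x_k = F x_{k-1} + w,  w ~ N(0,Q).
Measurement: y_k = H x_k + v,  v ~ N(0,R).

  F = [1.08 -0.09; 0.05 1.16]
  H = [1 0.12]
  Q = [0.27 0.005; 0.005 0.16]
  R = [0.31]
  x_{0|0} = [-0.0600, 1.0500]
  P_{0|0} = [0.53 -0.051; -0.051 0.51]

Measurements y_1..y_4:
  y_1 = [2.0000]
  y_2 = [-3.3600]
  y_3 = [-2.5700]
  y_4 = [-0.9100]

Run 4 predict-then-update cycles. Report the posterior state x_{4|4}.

step 1: x^-=[-0.1593, 1.2150]  P^-=[0.9022 -0.0833; -0.0833 0.8417]  S=[1.2044]  K=[0.7408; 0.0147]  nu=[2.0135]  x^+=[1.3324, 1.2446]  P^+=[0.2412 -0.0964; -0.0964 0.8414]
step 2: x^-=[1.3270, 1.5104]  P^-=[0.5769 -0.1902; -0.1902 1.2816]  S=[0.8597]  K=[0.6445; -0.0423]  nu=[-4.8682]  x^+=[-1.8106, 1.7163]  P^+=[0.2198 -0.1667; -0.1667 1.2801]
step 3: x^-=[-2.1099, 1.9004]  P^-=[0.5692 -0.3249; -0.3249 1.8637]  S=[0.8280]  K=[0.6403; -0.1223]  nu=[-0.6881]  x^+=[-2.5505, 1.9845]  P^+=[0.2297 -0.2601; -0.2601 1.8513]
step 4: x^-=[-2.9332, 2.1745]  P^-=[0.6035 -0.5005; -0.5005 2.6215]  S=[0.8311]  K=[0.6538; -0.2237]  nu=[1.7622]  x^+=[-1.7809, 1.7803]  P^+=[0.2482 -0.3789; -0.3789 2.5799]

x_post = [-1.7809, 1.7803]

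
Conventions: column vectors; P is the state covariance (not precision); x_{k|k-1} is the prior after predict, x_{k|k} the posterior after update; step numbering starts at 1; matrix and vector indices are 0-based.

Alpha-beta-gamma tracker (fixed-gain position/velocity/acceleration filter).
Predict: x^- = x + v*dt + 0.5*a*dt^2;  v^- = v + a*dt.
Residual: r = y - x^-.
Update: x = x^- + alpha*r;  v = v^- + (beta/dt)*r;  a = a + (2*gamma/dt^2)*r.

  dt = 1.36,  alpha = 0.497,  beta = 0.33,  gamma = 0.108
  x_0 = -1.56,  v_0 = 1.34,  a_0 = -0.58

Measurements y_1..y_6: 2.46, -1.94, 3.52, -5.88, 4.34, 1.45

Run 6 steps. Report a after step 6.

a_post = 0.6582

step 1: x_pred=-0.2740  r=2.7340  x^+=1.0848  v^+=1.2146  a^+=-0.2607
step 2: x_pred=2.4955  r=-4.4355  x^+=0.2911  v^+=-0.2163  a^+=-0.7787
step 3: x_pred=-0.7232  r=4.2432  x^+=1.3857  v^+=-0.2457  a^+=-0.2832
step 4: x_pred=0.7896  r=-6.6696  x^+=-2.5252  v^+=-2.2492  a^+=-1.0621
step 5: x_pred=-6.5663  r=10.9063  x^+=-1.1459  v^+=-1.0472  a^+=0.2116
step 6: x_pred=-2.3744  r=3.8244  x^+=-0.4737  v^+=0.1685  a^+=0.6582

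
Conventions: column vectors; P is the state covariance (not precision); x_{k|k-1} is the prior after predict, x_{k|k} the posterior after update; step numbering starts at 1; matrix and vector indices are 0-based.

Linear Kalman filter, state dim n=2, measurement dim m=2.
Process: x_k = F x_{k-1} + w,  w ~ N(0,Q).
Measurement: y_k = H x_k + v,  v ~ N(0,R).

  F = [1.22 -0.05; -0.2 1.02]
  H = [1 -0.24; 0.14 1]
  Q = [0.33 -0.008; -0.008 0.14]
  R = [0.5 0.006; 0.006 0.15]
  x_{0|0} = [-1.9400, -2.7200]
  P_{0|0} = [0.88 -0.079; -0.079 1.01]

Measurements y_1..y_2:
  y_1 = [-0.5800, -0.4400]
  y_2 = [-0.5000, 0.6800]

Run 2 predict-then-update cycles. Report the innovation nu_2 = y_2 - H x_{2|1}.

step 1: x^-=[-2.2308, -2.3864]  P^-=[1.6520 -0.3733; -0.3733 1.2582]  S=[2.4036 -0.4255; -0.4255 1.3361]  K=[0.7479 0.1319; -0.1284 0.8617]  nu=[1.0781, 2.2587]  x^+=[-1.1267, -0.5785]  P^+=[0.3682 -0.0273; -0.0273 0.1323]
step 2: x^-=[-1.3457, -0.3647]  P^-=[0.8817 -0.1388; -0.1388 0.3035]  S=[1.4658 -0.0776; -0.0776 0.4319]  K=[0.6283 0.0772; -0.1106 0.6378]  nu=[0.7581, 1.2331]  x^+=[-0.7741, 0.3379]  P^+=[0.3080 -0.0278; -0.0278 0.0989]

innov = [0.7581, 1.2331]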